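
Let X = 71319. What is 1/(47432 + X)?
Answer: 1/118751 ≈ 8.4210e-6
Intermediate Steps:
1/(47432 + X) = 1/(47432 + 71319) = 1/118751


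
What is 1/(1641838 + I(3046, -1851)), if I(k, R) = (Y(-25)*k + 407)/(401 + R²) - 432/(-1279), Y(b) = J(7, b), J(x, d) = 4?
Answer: 4382623958/7195560050350757 ≈ 6.0907e-7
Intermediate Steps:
Y(b) = 4
I(k, R) = 432/1279 + (407 + 4*k)/(401 + R²) (I(k, R) = (4*k + 407)/(401 + R²) - 432/(-1279) = (407 + 4*k)/(401 + R²) - 432*(-1/1279) = (407 + 4*k)/(401 + R²) + 432/1279 = 432/1279 + (407 + 4*k)/(401 + R²))
1/(1641838 + I(3046, -1851)) = 1/(1641838 + (693785 + 432*(-1851)² + 5116*3046)/(1279*(401 + (-1851)²))) = 1/(1641838 + (693785 + 432*3426201 + 15583336)/(1279*(401 + 3426201))) = 1/(1641838 + (1/1279)*(693785 + 1480118832 + 15583336)/3426602) = 1/(1641838 + (1/1279)*(1/3426602)*1496395953) = 1/(1641838 + 1496395953/4382623958) = 1/(7195560050350757/4382623958) = 4382623958/7195560050350757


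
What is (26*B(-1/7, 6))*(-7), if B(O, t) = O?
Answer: 26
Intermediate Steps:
(26*B(-1/7, 6))*(-7) = (26*(-1/7))*(-7) = (26*(-1*⅐))*(-7) = (26*(-⅐))*(-7) = -26/7*(-7) = 26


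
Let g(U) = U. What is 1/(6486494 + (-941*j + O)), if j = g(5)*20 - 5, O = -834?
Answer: 1/6396265 ≈ 1.5634e-7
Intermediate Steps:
j = 95 (j = 5*20 - 5 = 100 - 5 = 95)
1/(6486494 + (-941*j + O)) = 1/(6486494 + (-941*95 - 834)) = 1/(6486494 + (-89395 - 834)) = 1/(6486494 - 90229) = 1/6396265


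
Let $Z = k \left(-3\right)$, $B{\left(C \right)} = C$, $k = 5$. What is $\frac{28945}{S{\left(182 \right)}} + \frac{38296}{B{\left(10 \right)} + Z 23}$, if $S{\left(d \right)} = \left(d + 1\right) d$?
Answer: $- \frac{180827143}{1593930} \approx -113.45$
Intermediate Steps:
$Z = -15$ ($Z = 5 \left(-3\right) = -15$)
$S{\left(d \right)} = d \left(1 + d\right)$ ($S{\left(d \right)} = \left(1 + d\right) d = d \left(1 + d\right)$)
$\frac{28945}{S{\left(182 \right)}} + \frac{38296}{B{\left(10 \right)} + Z 23} = \frac{28945}{182 \left(1 + 182\right)} + \frac{38296}{10 - 345} = \frac{28945}{182 \cdot 183} + \frac{38296}{10 - 345} = \frac{28945}{33306} + \frac{38296}{-335} = 28945 \cdot \frac{1}{33306} + 38296 \left(- \frac{1}{335}\right) = \frac{4135}{4758} - \frac{38296}{335} = - \frac{180827143}{1593930}$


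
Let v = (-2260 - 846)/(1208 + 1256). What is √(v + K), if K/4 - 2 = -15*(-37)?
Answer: √211237411/308 ≈ 47.188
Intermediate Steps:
K = 2228 (K = 8 + 4*(-15*(-37)) = 8 + 4*555 = 8 + 2220 = 2228)
v = -1553/1232 (v = -3106/2464 = -3106*1/2464 = -1553/1232 ≈ -1.2606)
√(v + K) = √(-1553/1232 + 2228) = √(2743343/1232) = √211237411/308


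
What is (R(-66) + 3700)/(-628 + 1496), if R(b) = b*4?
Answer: 859/217 ≈ 3.9585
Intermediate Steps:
R(b) = 4*b
(R(-66) + 3700)/(-628 + 1496) = (4*(-66) + 3700)/(-628 + 1496) = (-264 + 3700)/868 = 3436*(1/868) = 859/217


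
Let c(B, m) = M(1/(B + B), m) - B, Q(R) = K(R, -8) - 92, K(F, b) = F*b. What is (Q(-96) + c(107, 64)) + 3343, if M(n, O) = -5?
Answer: 3907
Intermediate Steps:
Q(R) = -92 - 8*R (Q(R) = R*(-8) - 92 = -8*R - 92 = -92 - 8*R)
c(B, m) = -5 - B
(Q(-96) + c(107, 64)) + 3343 = ((-92 - 8*(-96)) + (-5 - 1*107)) + 3343 = ((-92 + 768) + (-5 - 107)) + 3343 = (676 - 112) + 3343 = 564 + 3343 = 3907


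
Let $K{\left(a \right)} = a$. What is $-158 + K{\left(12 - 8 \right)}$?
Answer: $-154$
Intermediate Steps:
$-158 + K{\left(12 - 8 \right)} = -158 + \left(12 - 8\right) = -158 + 4 = -154$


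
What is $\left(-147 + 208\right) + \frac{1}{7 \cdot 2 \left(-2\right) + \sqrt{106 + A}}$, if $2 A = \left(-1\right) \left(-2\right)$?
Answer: $\frac{41269}{677} - \frac{\sqrt{107}}{677} \approx 60.943$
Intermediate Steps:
$A = 1$ ($A = \frac{\left(-1\right) \left(-2\right)}{2} = \frac{1}{2} \cdot 2 = 1$)
$\left(-147 + 208\right) + \frac{1}{7 \cdot 2 \left(-2\right) + \sqrt{106 + A}} = \left(-147 + 208\right) + \frac{1}{7 \cdot 2 \left(-2\right) + \sqrt{106 + 1}} = 61 + \frac{1}{14 \left(-2\right) + \sqrt{107}} = 61 + \frac{1}{-28 + \sqrt{107}}$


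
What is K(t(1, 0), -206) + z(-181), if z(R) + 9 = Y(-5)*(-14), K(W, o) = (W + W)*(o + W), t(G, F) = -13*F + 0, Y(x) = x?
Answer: 61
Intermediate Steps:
t(G, F) = -13*F
K(W, o) = 2*W*(W + o) (K(W, o) = (2*W)*(W + o) = 2*W*(W + o))
z(R) = 61 (z(R) = -9 - 5*(-14) = -9 + 70 = 61)
K(t(1, 0), -206) + z(-181) = 2*(-13*0)*(-13*0 - 206) + 61 = 2*0*(0 - 206) + 61 = 2*0*(-206) + 61 = 0 + 61 = 61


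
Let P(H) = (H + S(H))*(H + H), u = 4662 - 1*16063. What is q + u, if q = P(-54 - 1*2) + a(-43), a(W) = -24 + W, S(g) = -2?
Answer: -4972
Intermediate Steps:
u = -11401 (u = 4662 - 16063 = -11401)
P(H) = 2*H*(-2 + H) (P(H) = (H - 2)*(H + H) = (-2 + H)*(2*H) = 2*H*(-2 + H))
q = 6429 (q = 2*(-54 - 1*2)*(-2 + (-54 - 1*2)) + (-24 - 43) = 2*(-54 - 2)*(-2 + (-54 - 2)) - 67 = 2*(-56)*(-2 - 56) - 67 = 2*(-56)*(-58) - 67 = 6496 - 67 = 6429)
q + u = 6429 - 11401 = -4972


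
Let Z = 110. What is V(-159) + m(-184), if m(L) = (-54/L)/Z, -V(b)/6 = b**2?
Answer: -1535062293/10120 ≈ -1.5169e+5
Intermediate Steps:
V(b) = -6*b**2
m(L) = -27/(55*L) (m(L) = -54/L/110 = -54/L*(1/110) = -27/(55*L))
V(-159) + m(-184) = -6*(-159)**2 - 27/55/(-184) = -6*25281 - 27/55*(-1/184) = -151686 + 27/10120 = -1535062293/10120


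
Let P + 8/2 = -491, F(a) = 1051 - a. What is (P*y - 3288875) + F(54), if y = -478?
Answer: -3051268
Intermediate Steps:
P = -495 (P = -4 - 491 = -495)
(P*y - 3288875) + F(54) = (-495*(-478) - 3288875) + (1051 - 1*54) = (236610 - 3288875) + (1051 - 54) = -3052265 + 997 = -3051268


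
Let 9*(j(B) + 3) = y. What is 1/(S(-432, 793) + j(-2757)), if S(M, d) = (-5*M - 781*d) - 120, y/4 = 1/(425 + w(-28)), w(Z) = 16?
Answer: -3969/2450047820 ≈ -1.6200e-6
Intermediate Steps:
y = 4/441 (y = 4/(425 + 16) = 4/441 ≈ 0.0090703)
j(B) = -11903/3969 (j(B) = -3 + (⅑)*(4/441) = -3 + 4/3969 = -11903/3969)
S(M, d) = -120 - 781*d - 5*M (S(M, d) = (-781*d - 5*M) - 120 = -120 - 781*d - 5*M)
1/(S(-432, 793) + j(-2757)) = 1/((-120 - 781*793 - 5*(-432)) - 11903/3969) = 1/((-120 - 619333 + 2160) - 11903/3969) = 1/(-617293 - 11903/3969) = 1/(-2450047820/3969) = -3969/2450047820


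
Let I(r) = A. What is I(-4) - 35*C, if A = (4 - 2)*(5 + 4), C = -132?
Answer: 4638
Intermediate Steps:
A = 18 (A = 2*9 = 18)
I(r) = 18
I(-4) - 35*C = 18 - 35*(-132) = 18 + 4620 = 4638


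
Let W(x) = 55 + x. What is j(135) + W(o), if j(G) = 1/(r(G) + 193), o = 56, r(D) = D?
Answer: 36409/328 ≈ 111.00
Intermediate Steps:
j(G) = 1/(193 + G) (j(G) = 1/(G + 193) = 1/(193 + G))
j(135) + W(o) = 1/(193 + 135) + (55 + 56) = 1/328 + 111 = 36409/328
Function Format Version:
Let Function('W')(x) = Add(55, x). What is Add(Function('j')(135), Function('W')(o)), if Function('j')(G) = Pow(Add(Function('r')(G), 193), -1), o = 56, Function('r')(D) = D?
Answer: Rational(36409, 328) ≈ 111.00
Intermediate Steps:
Function('j')(G) = Pow(Add(193, G), -1) (Function('j')(G) = Pow(Add(G, 193), -1) = Pow(Add(193, G), -1))
Add(Function('j')(135), Function('W')(o)) = Add(Pow(Add(193, 135), -1), Add(55, 56)) = Add(Pow(328, -1), 111) = Add(Rational(1, 328), 111) = Rational(36409, 328)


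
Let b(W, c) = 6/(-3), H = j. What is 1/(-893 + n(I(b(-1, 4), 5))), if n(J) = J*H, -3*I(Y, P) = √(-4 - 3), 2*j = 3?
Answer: -3572/3189803 + 2*I*√7/3189803 ≈ -0.0011198 + 1.6589e-6*I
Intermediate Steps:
j = 3/2 (j = (½)*3 = 3/2 ≈ 1.5000)
H = 3/2 ≈ 1.5000
b(W, c) = -2 (b(W, c) = 6*(-⅓) = -2)
I(Y, P) = -I*√7/3 (I(Y, P) = -√(-4 - 3)/3 = -I*√7/3)
n(J) = 3*J/2 (n(J) = J*(3/2) = 3*J/2)
1/(-893 + n(I(b(-1, 4), 5))) = 1/(-893 + 3*(-I*√7/3)/2) = 1/(-893 - I*√7/2)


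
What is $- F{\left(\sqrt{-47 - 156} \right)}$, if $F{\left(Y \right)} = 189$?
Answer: $-189$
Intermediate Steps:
$- F{\left(\sqrt{-47 - 156} \right)} = \left(-1\right) 189 = -189$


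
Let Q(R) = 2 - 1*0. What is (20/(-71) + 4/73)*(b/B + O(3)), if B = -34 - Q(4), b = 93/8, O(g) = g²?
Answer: -40817/20732 ≈ -1.9688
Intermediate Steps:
Q(R) = 2 (Q(R) = 2 + 0 = 2)
b = 93/8 (b = 93*(⅛) = 93/8 ≈ 11.625)
B = -36 (B = -34 - 1*2 = -34 - 2 = -36)
(20/(-71) + 4/73)*(b/B + O(3)) = (20/(-71) + 4/73)*((93/8)/(-36) + 3²) = (20*(-1/71) + 4*(1/73))*((93/8)*(-1/36) + 9) = (-20/71 + 4/73)*(-31/96 + 9) = -1176/5183*833/96 = -40817/20732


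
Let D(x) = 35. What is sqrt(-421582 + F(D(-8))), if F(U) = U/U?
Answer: I*sqrt(421581) ≈ 649.29*I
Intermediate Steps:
F(U) = 1
sqrt(-421582 + F(D(-8))) = sqrt(-421582 + 1) = sqrt(-421581) = I*sqrt(421581)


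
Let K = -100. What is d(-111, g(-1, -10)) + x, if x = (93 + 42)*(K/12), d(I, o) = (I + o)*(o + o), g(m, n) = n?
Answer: 1295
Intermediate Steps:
d(I, o) = 2*o*(I + o) (d(I, o) = (I + o)*(2*o) = 2*o*(I + o))
x = -1125 (x = (93 + 42)*(-100/12) = 135*(-100*1/12) = 135*(-25/3) = -1125)
d(-111, g(-1, -10)) + x = 2*(-10)*(-111 - 10) - 1125 = 2*(-10)*(-121) - 1125 = 2420 - 1125 = 1295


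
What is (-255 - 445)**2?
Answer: 490000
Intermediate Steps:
(-255 - 445)**2 = (-700)**2 = 490000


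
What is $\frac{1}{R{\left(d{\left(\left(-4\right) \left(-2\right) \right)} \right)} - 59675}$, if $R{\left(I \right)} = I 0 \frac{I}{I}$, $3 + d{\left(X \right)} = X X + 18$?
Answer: $- \frac{1}{59675} \approx -1.6757 \cdot 10^{-5}$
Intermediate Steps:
$d{\left(X \right)} = 15 + X^{2}$ ($d{\left(X \right)} = -3 + \left(X X + 18\right) = -3 + \left(X^{2} + 18\right) = -3 + \left(18 + X^{2}\right) = 15 + X^{2}$)
$R{\left(I \right)} = 0$ ($R{\left(I \right)} = 0 \cdot 1 = 0$)
$\frac{1}{R{\left(d{\left(\left(-4\right) \left(-2\right) \right)} \right)} - 59675} = \frac{1}{0 - 59675} = \frac{1}{-59675} = - \frac{1}{59675}$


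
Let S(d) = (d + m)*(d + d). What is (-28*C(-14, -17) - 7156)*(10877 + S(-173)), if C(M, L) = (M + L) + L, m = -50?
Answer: -511659420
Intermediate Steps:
C(M, L) = M + 2*L (C(M, L) = (L + M) + L = M + 2*L)
S(d) = 2*d*(-50 + d) (S(d) = (d - 50)*(d + d) = (-50 + d)*(2*d) = 2*d*(-50 + d))
(-28*C(-14, -17) - 7156)*(10877 + S(-173)) = (-28*(-14 + 2*(-17)) - 7156)*(10877 + 2*(-173)*(-50 - 173)) = (-28*(-14 - 34) - 7156)*(10877 + 2*(-173)*(-223)) = (-28*(-48) - 7156)*(10877 + 77158) = (1344 - 7156)*88035 = -5812*88035 = -511659420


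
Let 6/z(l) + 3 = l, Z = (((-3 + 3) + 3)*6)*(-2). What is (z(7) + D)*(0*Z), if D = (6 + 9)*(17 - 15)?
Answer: 0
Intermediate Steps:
Z = -36 (Z = ((0 + 3)*6)*(-2) = (3*6)*(-2) = 18*(-2) = -36)
z(l) = 6/(-3 + l)
D = 30 (D = 15*2 = 30)
(z(7) + D)*(0*Z) = (6/(-3 + 7) + 30)*(0*(-36)) = (6/4 + 30)*0 = (6*(1/4) + 30)*0 = (3/2 + 30)*0 = (63/2)*0 = 0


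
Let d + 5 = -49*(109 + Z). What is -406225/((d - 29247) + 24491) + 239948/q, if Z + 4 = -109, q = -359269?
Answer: 28969737381/328012597 ≈ 88.319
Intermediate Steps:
Z = -113 (Z = -4 - 109 = -113)
d = 191 (d = -5 - 49*(109 - 113) = -5 - 49*(-4) = -5 + 196 = 191)
-406225/((d - 29247) + 24491) + 239948/q = -406225/((191 - 29247) + 24491) + 239948/(-359269) = -406225/(-29056 + 24491) + 239948*(-1/359269) = -406225/(-4565) - 239948/359269 = -406225*(-1/4565) - 239948/359269 = 81245/913 - 239948/359269 = 28969737381/328012597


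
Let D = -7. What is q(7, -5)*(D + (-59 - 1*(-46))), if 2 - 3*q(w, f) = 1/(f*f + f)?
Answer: -13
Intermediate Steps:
q(w, f) = ⅔ - 1/(3*(f + f²)) (q(w, f) = ⅔ - 1/(3*(f*f + f)) = ⅔ - 1/(3*(f² + f)) = ⅔ - 1/(3*(f + f²)))
q(7, -5)*(D + (-59 - 1*(-46))) = ((⅓)*(-1 + 2*(-5) + 2*(-5)²)/(-5*(1 - 5)))*(-7 + (-59 - 1*(-46))) = ((⅓)*(-⅕)*(-1 - 10 + 2*25)/(-4))*(-7 + (-59 + 46)) = ((⅓)*(-⅕)*(-¼)*(-1 - 10 + 50))*(-7 - 13) = ((⅓)*(-⅕)*(-¼)*39)*(-20) = (13/20)*(-20) = -13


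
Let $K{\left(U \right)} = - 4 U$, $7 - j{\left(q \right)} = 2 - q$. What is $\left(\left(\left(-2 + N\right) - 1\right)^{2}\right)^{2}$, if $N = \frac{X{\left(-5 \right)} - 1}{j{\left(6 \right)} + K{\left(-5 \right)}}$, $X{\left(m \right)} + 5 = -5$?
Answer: $\frac{116985856}{923521} \approx 126.67$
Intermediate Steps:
$j{\left(q \right)} = 5 + q$ ($j{\left(q \right)} = 7 - \left(2 - q\right) = 7 + \left(-2 + q\right) = 5 + q$)
$X{\left(m \right)} = -10$ ($X{\left(m \right)} = -5 - 5 = -10$)
$N = - \frac{11}{31}$ ($N = \frac{-10 - 1}{\left(5 + 6\right) - -20} = - \frac{11}{11 + 20} = - \frac{11}{31} \approx -0.35484$)
$\left(\left(\left(-2 + N\right) - 1\right)^{2}\right)^{2} = \left(\left(\left(-2 - \frac{11}{31}\right) - 1\right)^{2}\right)^{2} = \left(\left(- \frac{73}{31} - 1\right)^{2}\right)^{2} = \left(\left(- \frac{104}{31}\right)^{2}\right)^{2} = \left(\frac{10816}{961}\right)^{2} = \frac{116985856}{923521}$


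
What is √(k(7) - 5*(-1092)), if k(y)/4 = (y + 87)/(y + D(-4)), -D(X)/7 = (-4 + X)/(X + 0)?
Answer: 2*√66227/7 ≈ 73.527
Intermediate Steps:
D(X) = -7*(-4 + X)/X (D(X) = -7*(-4 + X)/(X + 0) = -7*(-4 + X)/X)
k(y) = 4*(87 + y)/(-14 + y) (k(y) = 4*((y + 87)/(y + (-7 + 28/(-4)))) = 4*((87 + y)/(y + (-7 + 28*(-¼)))) = 4*((87 + y)/(y + (-7 - 7))) = 4*((87 + y)/(y - 14)) = 4*((87 + y)/(-14 + y)) = 4*(87 + y)/(-14 + y))
√(k(7) - 5*(-1092)) = √(4*(87 + 7)/(-14 + 7) - 5*(-1092)) = √(4*94/(-7) + 5460) = √(4*(-⅐)*94 + 5460) = √(-376/7 + 5460) = √(37844/7) = 2*√66227/7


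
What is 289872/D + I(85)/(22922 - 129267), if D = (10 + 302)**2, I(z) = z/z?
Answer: 214071809/71889220 ≈ 2.9778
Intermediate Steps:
I(z) = 1
D = 97344 (D = 312**2 = 97344)
289872/D + I(85)/(22922 - 129267) = 289872/97344 + 1/(22922 - 129267) = 289872*(1/97344) + 1/(-106345) = 2013/676 + 1*(-1/106345) = 2013/676 - 1/106345 = 214071809/71889220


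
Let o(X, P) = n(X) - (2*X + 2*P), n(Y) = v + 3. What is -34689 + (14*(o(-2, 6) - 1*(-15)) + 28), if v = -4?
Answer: -34577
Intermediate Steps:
n(Y) = -1 (n(Y) = -4 + 3 = -1)
o(X, P) = -1 - 2*P - 2*X (o(X, P) = -1 - (2*X + 2*P) = -1 - (2*P + 2*X) = -1 + (-2*P - 2*X) = -1 - 2*P - 2*X)
-34689 + (14*(o(-2, 6) - 1*(-15)) + 28) = -34689 + (14*((-1 - 2*6 - 2*(-2)) - 1*(-15)) + 28) = -34689 + (14*((-1 - 12 + 4) + 15) + 28) = -34689 + (14*(-9 + 15) + 28) = -34689 + (14*6 + 28) = -34689 + (84 + 28) = -34689 + 112 = -34577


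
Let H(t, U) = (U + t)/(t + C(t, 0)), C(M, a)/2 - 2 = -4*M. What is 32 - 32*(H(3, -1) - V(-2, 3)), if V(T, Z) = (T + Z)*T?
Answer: -480/17 ≈ -28.235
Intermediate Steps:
C(M, a) = 4 - 8*M (C(M, a) = 4 + 2*(-4*M) = 4 - 8*M)
V(T, Z) = T*(T + Z)
H(t, U) = (U + t)/(4 - 7*t) (H(t, U) = (U + t)/(t + (4 - 8*t)) = (U + t)/(4 - 7*t))
32 - 32*(H(3, -1) - V(-2, 3)) = 32 - 32*((-1*(-1) - 1*3)/(-4 + 7*3) - (-2)*(-2 + 3)) = 32 - 32*((1 - 3)/(-4 + 21) - (-2)) = 32 - 32*(-2/17 - 1*(-2)) = 32 - 32*((1/17)*(-2) + 2) = 32 - 32*(-2/17 + 2) = 32 - 32*32/17 = 32 - 1024/17 = -480/17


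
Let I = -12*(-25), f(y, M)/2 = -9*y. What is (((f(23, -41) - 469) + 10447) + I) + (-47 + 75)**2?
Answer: 10648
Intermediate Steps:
f(y, M) = -18*y (f(y, M) = 2*(-9*y) = -18*y)
I = 300
(((f(23, -41) - 469) + 10447) + I) + (-47 + 75)**2 = (((-18*23 - 469) + 10447) + 300) + (-47 + 75)**2 = (((-414 - 469) + 10447) + 300) + 28**2 = ((-883 + 10447) + 300) + 784 = (9564 + 300) + 784 = 9864 + 784 = 10648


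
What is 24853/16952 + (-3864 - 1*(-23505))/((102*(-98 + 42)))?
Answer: -7958079/4034576 ≈ -1.9725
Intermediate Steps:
24853/16952 + (-3864 - 1*(-23505))/((102*(-98 + 42))) = 24853*(1/16952) + (-3864 + 23505)/((102*(-56))) = 24853/16952 + 19641/(-5712) = 24853/16952 + 19641*(-1/5712) = 24853/16952 - 6547/1904 = -7958079/4034576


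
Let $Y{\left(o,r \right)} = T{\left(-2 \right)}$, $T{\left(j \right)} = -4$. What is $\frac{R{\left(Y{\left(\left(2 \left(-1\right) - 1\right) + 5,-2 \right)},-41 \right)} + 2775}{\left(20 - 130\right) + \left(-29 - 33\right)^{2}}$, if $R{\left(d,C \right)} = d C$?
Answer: $\frac{2939}{3734} \approx 0.78709$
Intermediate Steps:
$Y{\left(o,r \right)} = -4$
$R{\left(d,C \right)} = C d$
$\frac{R{\left(Y{\left(\left(2 \left(-1\right) - 1\right) + 5,-2 \right)},-41 \right)} + 2775}{\left(20 - 130\right) + \left(-29 - 33\right)^{2}} = \frac{\left(-41\right) \left(-4\right) + 2775}{\left(20 - 130\right) + \left(-29 - 33\right)^{2}} = \frac{164 + 2775}{\left(20 - 130\right) + \left(-62\right)^{2}} = \frac{2939}{-110 + 3844} = \frac{2939}{3734}$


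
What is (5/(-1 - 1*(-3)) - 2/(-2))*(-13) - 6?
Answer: -103/2 ≈ -51.500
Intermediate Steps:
(5/(-1 - 1*(-3)) - 2/(-2))*(-13) - 6 = (5/(-1 + 3) - 2*(-½))*(-13) - 6 = (5/2 + 1)*(-13) - 6 = (7/2)*(-13) - 6 = -91/2 - 6 = -103/2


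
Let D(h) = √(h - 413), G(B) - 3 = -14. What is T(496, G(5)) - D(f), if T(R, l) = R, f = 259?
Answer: 496 - I*√154 ≈ 496.0 - 12.41*I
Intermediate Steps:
G(B) = -11 (G(B) = 3 - 14 = -11)
D(h) = √(-413 + h)
T(496, G(5)) - D(f) = 496 - √(-413 + 259) = 496 - √(-154) = 496 - I*√154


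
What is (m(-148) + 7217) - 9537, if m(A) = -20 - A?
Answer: -2192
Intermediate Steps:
(m(-148) + 7217) - 9537 = ((-20 - 1*(-148)) + 7217) - 9537 = ((-20 + 148) + 7217) - 9537 = (128 + 7217) - 9537 = 7345 - 9537 = -2192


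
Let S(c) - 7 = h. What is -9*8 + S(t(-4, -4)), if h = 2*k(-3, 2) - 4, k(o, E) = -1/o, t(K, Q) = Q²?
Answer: -205/3 ≈ -68.333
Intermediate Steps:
h = -10/3 (h = 2*(-1/(-3)) - 4 = 2*(-1*(-⅓)) - 4 = 2*(⅓) - 4 = ⅔ - 4 = -10/3 ≈ -3.3333)
S(c) = 11/3 (S(c) = 7 - 10/3 = 11/3)
-9*8 + S(t(-4, -4)) = -9*8 + 11/3 = -72 + 11/3 = -205/3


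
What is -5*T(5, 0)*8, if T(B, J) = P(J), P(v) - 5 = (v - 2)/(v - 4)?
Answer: -220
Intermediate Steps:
P(v) = 5 + (-2 + v)/(-4 + v) (P(v) = 5 + (v - 2)/(v - 4) = 5 + (-2 + v)/(-4 + v))
T(B, J) = 2*(-11 + 3*J)/(-4 + J)
-5*T(5, 0)*8 = -10*(-11 + 3*0)/(-4 + 0)*8 = -10*(-11 + 0)/(-4)*8 = -10*(-1)*(-11)/4*8 = -5*11/2*8 = -55/2*8 = -220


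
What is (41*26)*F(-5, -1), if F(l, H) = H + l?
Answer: -6396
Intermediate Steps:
(41*26)*F(-5, -1) = (41*26)*(-1 - 5) = 1066*(-6) = -6396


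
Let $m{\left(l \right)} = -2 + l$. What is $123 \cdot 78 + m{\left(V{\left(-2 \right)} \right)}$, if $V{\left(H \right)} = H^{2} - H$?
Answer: $9598$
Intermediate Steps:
$123 \cdot 78 + m{\left(V{\left(-2 \right)} \right)} = 123 \cdot 78 - \left(2 + 2 \left(-1 - 2\right)\right) = 9594 - -4 = 9594 + \left(-2 + 6\right) = 9594 + 4 = 9598$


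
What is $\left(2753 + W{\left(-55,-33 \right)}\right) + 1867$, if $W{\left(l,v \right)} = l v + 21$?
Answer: $6456$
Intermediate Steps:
$W{\left(l,v \right)} = 21 + l v$
$\left(2753 + W{\left(-55,-33 \right)}\right) + 1867 = \left(2753 + \left(21 - -1815\right)\right) + 1867 = \left(2753 + \left(21 + 1815\right)\right) + 1867 = \left(2753 + 1836\right) + 1867 = 4589 + 1867 = 6456$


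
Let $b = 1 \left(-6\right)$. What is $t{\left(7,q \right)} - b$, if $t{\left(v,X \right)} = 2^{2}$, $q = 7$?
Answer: $10$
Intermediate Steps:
$t{\left(v,X \right)} = 4$
$b = -6$
$t{\left(7,q \right)} - b = 4 - -6 = 4 + 6 = 10$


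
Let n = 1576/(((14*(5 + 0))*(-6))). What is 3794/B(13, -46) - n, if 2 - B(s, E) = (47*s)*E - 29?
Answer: 3828116/984795 ≈ 3.8872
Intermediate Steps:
B(s, E) = 31 - 47*E*s (B(s, E) = 2 - ((47*s)*E - 29) = 2 - (47*E*s - 29) = 2 - (-29 + 47*E*s) = 2 + (29 - 47*E*s) = 31 - 47*E*s)
n = -394/105 (n = 1576/(((14*5)*(-6))) = 1576/((70*(-6))) = 1576/(-420) = 1576*(-1/420) = -394/105 ≈ -3.7524)
3794/B(13, -46) - n = 3794/(31 - 47*(-46)*13) - 1*(-394/105) = 3794/(31 + 28106) + 394/105 = 3794/28137 + 394/105 = 3828116/984795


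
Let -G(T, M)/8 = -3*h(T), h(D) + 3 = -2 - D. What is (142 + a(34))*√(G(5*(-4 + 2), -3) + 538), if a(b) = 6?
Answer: 148*√658 ≈ 3796.4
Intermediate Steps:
h(D) = -5 - D (h(D) = -3 + (-2 - D) = -5 - D)
G(T, M) = -120 - 24*T (G(T, M) = -(-24)*(-5 - T) = -8*(15 + 3*T) = -120 - 24*T)
(142 + a(34))*√(G(5*(-4 + 2), -3) + 538) = (142 + 6)*√((-120 - 120*(-4 + 2)) + 538) = 148*√((-120 - 120*(-2)) + 538) = 148*√((-120 - 24*(-10)) + 538) = 148*√((-120 + 240) + 538) = 148*√(120 + 538) = 148*√658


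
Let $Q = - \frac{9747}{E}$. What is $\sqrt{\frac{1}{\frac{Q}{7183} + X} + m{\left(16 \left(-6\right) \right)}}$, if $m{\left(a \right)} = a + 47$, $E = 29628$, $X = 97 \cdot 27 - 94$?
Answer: $\frac{i \sqrt{174681416491111146438749}}{59707249817} \approx 7.0 i$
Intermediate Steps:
$X = 2525$ ($X = 2619 - 94 = 2525$)
$m{\left(a \right)} = 47 + a$
$Q = - \frac{1083}{3292}$ ($Q = - \frac{9747}{29628} = \left(-9747\right) \frac{1}{29628} = - \frac{1083}{3292} \approx -0.32898$)
$\sqrt{\frac{1}{\frac{Q}{7183} + X} + m{\left(16 \left(-6\right) \right)}} = \sqrt{\frac{1}{- \frac{1083}{3292 \cdot 7183} + 2525} + \left(47 + 16 \left(-6\right)\right)} = \sqrt{\frac{1}{\left(- \frac{1083}{3292}\right) \frac{1}{7183} + 2525} + \left(47 - 96\right)} = \sqrt{\frac{1}{- \frac{1083}{23646436} + 2525} - 49} = \sqrt{\frac{1}{\frac{59707249817}{23646436}} - 49} = \sqrt{\frac{23646436}{59707249817} - 49} = \sqrt{- \frac{2925631594597}{59707249817}} = \frac{i \sqrt{174681416491111146438749}}{59707249817}$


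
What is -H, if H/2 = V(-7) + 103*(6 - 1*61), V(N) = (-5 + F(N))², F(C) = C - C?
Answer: 11280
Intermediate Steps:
F(C) = 0
V(N) = 25 (V(N) = (-5 + 0)² = (-5)² = 25)
H = -11280 (H = 2*(25 + 103*(6 - 1*61)) = 2*(25 + 103*(6 - 61)) = 2*(25 + 103*(-55)) = 2*(25 - 5665) = 2*(-5640) = -11280)
-H = -1*(-11280) = 11280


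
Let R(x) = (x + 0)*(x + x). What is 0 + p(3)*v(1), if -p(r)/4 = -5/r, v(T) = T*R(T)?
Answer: 40/3 ≈ 13.333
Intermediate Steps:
R(x) = 2*x² (R(x) = x*(2*x) = 2*x²)
v(T) = 2*T³ (v(T) = T*(2*T²) = 2*T³)
p(r) = 20/r (p(r) = -(-20)/r = 20/r)
0 + p(3)*v(1) = 0 + (20/3)*(2*1³) = 0 + (20*(⅓))*(2*1) = 0 + (20/3)*2 = 0 + 40/3 = 40/3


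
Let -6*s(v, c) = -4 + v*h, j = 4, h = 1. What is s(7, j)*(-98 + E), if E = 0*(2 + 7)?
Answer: 49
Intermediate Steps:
E = 0 (E = 0*9 = 0)
s(v, c) = 2/3 - v/6 (s(v, c) = -(-4 + v*1)/6 = -(-4 + v)/6 = 2/3 - v/6)
s(7, j)*(-98 + E) = (2/3 - 1/6*7)*(-98 + 0) = (2/3 - 7/6)*(-98) = -1/2*(-98) = 49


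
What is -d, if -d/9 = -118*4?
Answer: -4248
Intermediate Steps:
d = 4248 (d = -(-1062)*4 = -9*(-472) = 4248)
-d = -1*4248 = -4248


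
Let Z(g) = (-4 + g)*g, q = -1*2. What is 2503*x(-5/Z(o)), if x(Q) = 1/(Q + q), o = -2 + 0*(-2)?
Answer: -30036/29 ≈ -1035.7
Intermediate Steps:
o = -2 (o = -2 + 0 = -2)
q = -2
Z(g) = g*(-4 + g)
x(Q) = 1/(-2 + Q) (x(Q) = 1/(Q - 2) = 1/(-2 + Q))
2503*x(-5/Z(o)) = 2503/(-2 - 5*(-1/(2*(-4 - 2)))) = 2503/(-2 - 5/((-2*(-6)))) = 2503/(-2 - 5/12) = 2503/(-29/12) = 2503*(-12/29) = -30036/29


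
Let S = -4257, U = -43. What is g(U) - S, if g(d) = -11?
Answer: 4246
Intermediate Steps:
g(U) - S = -11 - 1*(-4257) = -11 + 4257 = 4246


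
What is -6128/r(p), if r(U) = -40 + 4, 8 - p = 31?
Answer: 1532/9 ≈ 170.22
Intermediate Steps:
p = -23 (p = 8 - 1*31 = 8 - 31 = -23)
r(U) = -36
-6128/r(p) = -6128/(-36) = -6128*(-1/36) = 1532/9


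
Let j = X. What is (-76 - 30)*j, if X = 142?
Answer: -15052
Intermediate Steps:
j = 142
(-76 - 30)*j = (-76 - 30)*142 = -106*142 = -15052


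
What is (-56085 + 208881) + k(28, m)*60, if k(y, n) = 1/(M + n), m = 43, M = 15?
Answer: 4431114/29 ≈ 1.5280e+5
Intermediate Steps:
k(y, n) = 1/(15 + n)
(-56085 + 208881) + k(28, m)*60 = (-56085 + 208881) + 60/(15 + 43) = 152796 + 60/58 = 152796 + (1/58)*60 = 152796 + 30/29 = 4431114/29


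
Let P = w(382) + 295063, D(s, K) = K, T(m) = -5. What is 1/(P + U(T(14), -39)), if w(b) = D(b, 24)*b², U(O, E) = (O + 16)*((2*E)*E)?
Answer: 1/3830701 ≈ 2.6105e-7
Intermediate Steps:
U(O, E) = 2*E²*(16 + O) (U(O, E) = (16 + O)*(2*E²) = 2*E²*(16 + O))
w(b) = 24*b²
P = 3797239 (P = 24*382² + 295063 = 24*145924 + 295063 = 3502176 + 295063 = 3797239)
1/(P + U(T(14), -39)) = 1/(3797239 + 2*(-39)²*(16 - 5)) = 1/(3797239 + 2*1521*11) = 1/(3797239 + 33462) = 1/3830701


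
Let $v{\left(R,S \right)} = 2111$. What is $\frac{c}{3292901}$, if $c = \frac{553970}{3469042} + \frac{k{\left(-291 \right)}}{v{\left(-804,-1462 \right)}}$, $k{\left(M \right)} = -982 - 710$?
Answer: $- \frac{2350094197}{12057200129673731} \approx -1.9491 \cdot 10^{-7}$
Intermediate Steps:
$k{\left(M \right)} = -1692$
$c = - \frac{2350094197}{3661573831}$ ($c = \frac{553970}{3469042} - \frac{1692}{2111} = 553970 \cdot \frac{1}{3469042} - \frac{1692}{2111} = \frac{276985}{1734521} - \frac{1692}{2111} = - \frac{2350094197}{3661573831} \approx -0.64183$)
$\frac{c}{3292901} = - \frac{2350094197}{3661573831 \cdot 3292901} = \left(- \frac{2350094197}{3661573831}\right) \frac{1}{3292901} = - \frac{2350094197}{12057200129673731}$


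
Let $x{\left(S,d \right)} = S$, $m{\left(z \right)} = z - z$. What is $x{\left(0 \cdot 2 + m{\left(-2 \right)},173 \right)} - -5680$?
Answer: $5680$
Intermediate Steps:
$m{\left(z \right)} = 0$
$x{\left(0 \cdot 2 + m{\left(-2 \right)},173 \right)} - -5680 = \left(0 \cdot 2 + 0\right) - -5680 = \left(0 + 0\right) + 5680 = 0 + 5680 = 5680$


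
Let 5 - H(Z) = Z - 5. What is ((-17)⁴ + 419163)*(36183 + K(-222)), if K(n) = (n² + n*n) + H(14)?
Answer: 67735160948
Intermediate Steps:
H(Z) = 10 - Z (H(Z) = 5 - (Z - 5) = 5 - (-5 + Z) = 5 + (5 - Z) = 10 - Z)
K(n) = -4 + 2*n² (K(n) = (n² + n*n) + (10 - 1*14) = (n² + n²) + (10 - 14) = 2*n² - 4 = -4 + 2*n²)
((-17)⁴ + 419163)*(36183 + K(-222)) = ((-17)⁴ + 419163)*(36183 + (-4 + 2*(-222)²)) = (83521 + 419163)*(36183 + (-4 + 2*49284)) = 502684*(36183 + (-4 + 98568)) = 502684*(36183 + 98564) = 502684*134747 = 67735160948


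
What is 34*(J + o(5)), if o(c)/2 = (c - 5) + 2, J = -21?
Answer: -578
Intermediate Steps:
o(c) = -6 + 2*c (o(c) = 2*((c - 5) + 2) = 2*((-5 + c) + 2) = 2*(-3 + c) = -6 + 2*c)
34*(J + o(5)) = 34*(-21 + (-6 + 2*5)) = 34*(-21 + (-6 + 10)) = 34*(-21 + 4) = 34*(-17) = -578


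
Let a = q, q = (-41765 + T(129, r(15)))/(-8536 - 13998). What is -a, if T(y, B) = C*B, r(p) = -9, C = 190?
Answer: -43475/22534 ≈ -1.9293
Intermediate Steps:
T(y, B) = 190*B
q = 43475/22534 (q = (-41765 + 190*(-9))/(-8536 - 13998) = (-41765 - 1710)/(-22534) = -43475*(-1/22534) = 43475/22534 ≈ 1.9293)
a = 43475/22534 ≈ 1.9293
-a = -1*43475/22534 = -43475/22534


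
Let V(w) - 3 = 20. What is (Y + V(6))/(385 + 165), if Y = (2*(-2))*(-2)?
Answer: 31/550 ≈ 0.056364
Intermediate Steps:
Y = 8 (Y = -4*(-2) = 8)
V(w) = 23 (V(w) = 3 + 20 = 23)
(Y + V(6))/(385 + 165) = (8 + 23)/(385 + 165) = 31/550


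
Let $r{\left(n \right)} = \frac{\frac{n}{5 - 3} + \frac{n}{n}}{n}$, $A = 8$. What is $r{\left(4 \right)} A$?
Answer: $6$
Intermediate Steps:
$r{\left(n \right)} = \frac{1 + \frac{n}{2}}{n}$ ($r{\left(n \right)} = \frac{\frac{n}{2} + 1}{n} = \frac{1 + \frac{n}{2}}{n}$)
$r{\left(4 \right)} A = \frac{2 + 4}{2 \cdot 4} \cdot 8 = \frac{1}{2} \cdot \frac{1}{4} \cdot 6 \cdot 8 = \frac{3}{4} \cdot 8 = 6$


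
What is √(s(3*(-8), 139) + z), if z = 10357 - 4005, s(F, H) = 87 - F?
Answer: √6463 ≈ 80.393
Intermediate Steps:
z = 6352
√(s(3*(-8), 139) + z) = √((87 - 3*(-8)) + 6352) = √((87 - 1*(-24)) + 6352) = √((87 + 24) + 6352) = √(111 + 6352) = √6463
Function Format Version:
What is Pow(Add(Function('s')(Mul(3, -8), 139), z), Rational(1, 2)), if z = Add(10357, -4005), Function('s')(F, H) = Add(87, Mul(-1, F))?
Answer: Pow(6463, Rational(1, 2)) ≈ 80.393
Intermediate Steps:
z = 6352
Pow(Add(Function('s')(Mul(3, -8), 139), z), Rational(1, 2)) = Pow(Add(Add(87, Mul(-1, Mul(3, -8))), 6352), Rational(1, 2)) = Pow(Add(Add(87, Mul(-1, -24)), 6352), Rational(1, 2)) = Pow(Add(Add(87, 24), 6352), Rational(1, 2)) = Pow(Add(111, 6352), Rational(1, 2)) = Pow(6463, Rational(1, 2))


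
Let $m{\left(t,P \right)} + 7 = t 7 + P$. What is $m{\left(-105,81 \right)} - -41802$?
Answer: $41141$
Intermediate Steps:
$m{\left(t,P \right)} = -7 + P + 7 t$ ($m{\left(t,P \right)} = -7 + \left(t 7 + P\right) = -7 + \left(7 t + P\right) = -7 + \left(P + 7 t\right) = -7 + P + 7 t$)
$m{\left(-105,81 \right)} - -41802 = \left(-7 + 81 + 7 \left(-105\right)\right) - -41802 = \left(-7 + 81 - 735\right) + 41802 = -661 + 41802 = 41141$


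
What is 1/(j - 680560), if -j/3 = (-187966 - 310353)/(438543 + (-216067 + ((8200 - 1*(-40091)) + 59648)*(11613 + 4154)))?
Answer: -567365563/386126307056961 ≈ -1.4694e-6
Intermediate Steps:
j = 498319/567365563 (j = -3*(-187966 - 310353)/(438543 + (-216067 + ((8200 - 1*(-40091)) + 59648)*(11613 + 4154))) = -(-1494957)/(438543 + (-216067 + ((8200 + 40091) + 59648)*15767)) = -(-1494957)/(438543 + (-216067 + (48291 + 59648)*15767)) = -(-1494957)/(438543 + (-216067 + 107939*15767)) = -(-1494957)/(438543 + (-216067 + 1701874213)) = -(-1494957)/(438543 + 1701658146) = -(-1494957)/1702096689 = -3*(-498319/1702096689) = 498319/567365563 ≈ 0.00087830)
1/(j - 680560) = 1/(498319/567365563 - 680560) = 1/(-386126307056961/567365563) = -567365563/386126307056961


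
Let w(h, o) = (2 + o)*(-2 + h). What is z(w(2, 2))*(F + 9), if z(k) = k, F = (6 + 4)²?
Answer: 0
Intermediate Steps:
w(h, o) = (-2 + h)*(2 + o)
F = 100 (F = 10² = 100)
z(w(2, 2))*(F + 9) = (-4 - 2*2 + 2*2 + 2*2)*(100 + 9) = (-4 - 4 + 4 + 4)*109 = 0*109 = 0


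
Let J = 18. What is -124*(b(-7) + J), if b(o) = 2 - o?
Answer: -3348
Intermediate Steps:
-124*(b(-7) + J) = -124*((2 - 1*(-7)) + 18) = -124*((2 + 7) + 18) = -124*(9 + 18) = -124*27 = -3348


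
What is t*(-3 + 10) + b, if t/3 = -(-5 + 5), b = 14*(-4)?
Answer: -56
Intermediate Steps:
b = -56
t = 0 (t = 3*(-(-5 + 5)) = 3*(-1*0) = 3*0 = 0)
t*(-3 + 10) + b = 0*(-3 + 10) - 56 = 0*7 - 56 = 0 - 56 = -56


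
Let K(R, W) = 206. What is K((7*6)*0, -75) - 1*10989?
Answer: -10783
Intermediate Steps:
K((7*6)*0, -75) - 1*10989 = 206 - 1*10989 = 206 - 10989 = -10783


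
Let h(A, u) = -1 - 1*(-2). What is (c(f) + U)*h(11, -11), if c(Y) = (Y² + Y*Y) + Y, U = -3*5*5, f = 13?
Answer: 276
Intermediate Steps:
U = -75 (U = -15*5 = -75)
c(Y) = Y + 2*Y² (c(Y) = (Y² + Y²) + Y = 2*Y² + Y = Y + 2*Y²)
h(A, u) = 1 (h(A, u) = -1 + 2 = 1)
(c(f) + U)*h(11, -11) = (13*(1 + 2*13) - 75)*1 = (13*(1 + 26) - 75)*1 = (13*27 - 75)*1 = (351 - 75)*1 = 276*1 = 276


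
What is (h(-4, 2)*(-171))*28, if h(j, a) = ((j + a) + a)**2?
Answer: 0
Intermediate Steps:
h(j, a) = (j + 2*a)**2 (h(j, a) = ((a + j) + a)**2 = (j + 2*a)**2)
(h(-4, 2)*(-171))*28 = ((-4 + 2*2)**2*(-171))*28 = ((-4 + 4)**2*(-171))*28 = (0**2*(-171))*28 = (0*(-171))*28 = 0*28 = 0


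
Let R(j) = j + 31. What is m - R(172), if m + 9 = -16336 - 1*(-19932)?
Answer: 3384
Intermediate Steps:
R(j) = 31 + j
m = 3587 (m = -9 + (-16336 - 1*(-19932)) = -9 + (-16336 + 19932) = -9 + 3596 = 3587)
m - R(172) = 3587 - (31 + 172) = 3587 - 1*203 = 3587 - 203 = 3384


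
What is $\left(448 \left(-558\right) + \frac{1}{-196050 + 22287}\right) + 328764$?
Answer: $\frac{13689049139}{173763} \approx 78780.0$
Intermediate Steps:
$\left(448 \left(-558\right) + \frac{1}{-196050 + 22287}\right) + 328764 = \left(-249984 + \frac{1}{-173763}\right) + 328764 = \left(-249984 - \frac{1}{173763}\right) + 328764 = - \frac{43437969793}{173763} + 328764 = \frac{13689049139}{173763}$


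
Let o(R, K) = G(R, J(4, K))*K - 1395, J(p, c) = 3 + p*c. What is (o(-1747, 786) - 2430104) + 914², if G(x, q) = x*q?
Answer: -4322873977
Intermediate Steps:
J(p, c) = 3 + c*p
G(x, q) = q*x
o(R, K) = -1395 + K*R*(3 + 4*K) (o(R, K) = ((3 + K*4)*R)*K - 1395 = ((3 + 4*K)*R)*K - 1395 = (R*(3 + 4*K))*K - 1395 = K*R*(3 + 4*K) - 1395 = -1395 + K*R*(3 + 4*K))
(o(-1747, 786) - 2430104) + 914² = ((-1395 + 786*(-1747)*(3 + 4*786)) - 2430104) + 914² = ((-1395 + 786*(-1747)*(3 + 3144)) - 2430104) + 835396 = ((-1395 + 786*(-1747)*3147) - 2430104) + 835396 = ((-1395 - 4321277874) - 2430104) + 835396 = (-4321279269 - 2430104) + 835396 = -4323709373 + 835396 = -4322873977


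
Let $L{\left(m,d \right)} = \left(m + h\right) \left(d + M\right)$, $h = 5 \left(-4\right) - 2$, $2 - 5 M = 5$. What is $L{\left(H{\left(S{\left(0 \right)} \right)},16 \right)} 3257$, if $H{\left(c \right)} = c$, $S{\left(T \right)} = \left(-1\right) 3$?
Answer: $-1253945$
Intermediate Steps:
$M = - \frac{3}{5}$ ($M = \frac{2}{5} - 1 = - \frac{3}{5} \approx -0.6$)
$S{\left(T \right)} = -3$
$h = -22$ ($h = -20 - 2 = -22$)
$L{\left(m,d \right)} = \left(-22 + m\right) \left(- \frac{3}{5} + d\right)$ ($L{\left(m,d \right)} = \left(m - 22\right) \left(d - \frac{3}{5}\right) = \left(-22 + m\right) \left(- \frac{3}{5} + d\right)$)
$L{\left(H{\left(S{\left(0 \right)} \right)},16 \right)} 3257 = \left(\frac{66}{5} - 352 - - \frac{9}{5} + 16 \left(-3\right)\right) 3257 = \left(\frac{66}{5} - 352 + \frac{9}{5} - 48\right) 3257 = \left(-385\right) 3257 = -1253945$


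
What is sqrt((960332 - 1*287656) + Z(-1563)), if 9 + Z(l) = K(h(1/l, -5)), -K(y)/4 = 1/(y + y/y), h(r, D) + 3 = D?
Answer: sqrt(32960711)/7 ≈ 820.16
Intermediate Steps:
h(r, D) = -3 + D
K(y) = -4/(1 + y) (K(y) = -4/(y + y/y) = -4/(y + 1) = -4/(1 + y))
Z(l) = -59/7 (Z(l) = -9 - 4/(1 + (-3 - 5)) = -9 - 4/(1 - 8) = -9 - 4/(-7) = -9 - 4*(-1/7) = -9 + 4/7 = -59/7)
sqrt((960332 - 1*287656) + Z(-1563)) = sqrt((960332 - 1*287656) - 59/7) = sqrt((960332 - 287656) - 59/7) = sqrt(672676 - 59/7) = sqrt(4708673/7) = sqrt(32960711)/7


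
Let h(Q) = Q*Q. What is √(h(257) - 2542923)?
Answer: I*√2476874 ≈ 1573.8*I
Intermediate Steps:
h(Q) = Q²
√(h(257) - 2542923) = √(257² - 2542923) = √(66049 - 2542923) = √(-2476874) = I*√2476874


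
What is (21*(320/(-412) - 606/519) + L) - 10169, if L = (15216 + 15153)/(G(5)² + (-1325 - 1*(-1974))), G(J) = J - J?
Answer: -117530760862/11564531 ≈ -10163.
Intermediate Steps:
G(J) = 0
L = 30369/649 (L = (15216 + 15153)/(0² + (-1325 - 1*(-1974))) = 30369/(0 + (-1325 + 1974)) = 30369/(0 + 649) = 30369/649 ≈ 46.794)
(21*(320/(-412) - 606/519) + L) - 10169 = (21*(320/(-412) - 606/519) + 30369/649) - 10169 = (21*(320*(-1/412) - 606*1/519) + 30369/649) - 10169 = (21*(-80/103 - 202/173) + 30369/649) - 10169 = (21*(-34646/17819) + 30369/649) - 10169 = (-727566/17819 + 30369/649) - 10169 = 68954877/11564531 - 10169 = -117530760862/11564531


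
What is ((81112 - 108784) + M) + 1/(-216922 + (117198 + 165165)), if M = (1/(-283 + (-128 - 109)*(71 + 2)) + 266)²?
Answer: 871768133243555553/20234164541696 ≈ 43084.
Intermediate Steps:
M = 21877537539649/309197056 (M = (1/(-283 - 237*73) + 266)² = (1/(-283 - 17301) + 266)² = (1/(-17584) + 266)² = (-1/17584 + 266)² = (4677343/17584)² = 21877537539649/309197056 ≈ 70756.)
((81112 - 108784) + M) + 1/(-216922 + (117198 + 165165)) = ((81112 - 108784) + 21877537539649/309197056) + 1/(-216922 + (117198 + 165165)) = (-27672 + 21877537539649/309197056) + 1/(-216922 + 282363) = 13321436606017/309197056 + 1/65441 = 871768133243555553/20234164541696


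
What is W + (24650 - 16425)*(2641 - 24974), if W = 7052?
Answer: -183681873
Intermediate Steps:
W + (24650 - 16425)*(2641 - 24974) = 7052 + (24650 - 16425)*(2641 - 24974) = 7052 + 8225*(-22333) = 7052 - 183688925 = -183681873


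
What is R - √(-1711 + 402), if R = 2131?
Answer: 2131 - I*√1309 ≈ 2131.0 - 36.18*I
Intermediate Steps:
R - √(-1711 + 402) = 2131 - √(-1711 + 402) = 2131 - √(-1309) = 2131 - I*√1309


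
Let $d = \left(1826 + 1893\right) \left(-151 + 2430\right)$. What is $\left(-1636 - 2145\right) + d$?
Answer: $8471820$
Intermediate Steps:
$d = 8475601$ ($d = 3719 \cdot 2279 = 8475601$)
$\left(-1636 - 2145\right) + d = \left(-1636 - 2145\right) + 8475601 = -3781 + 8475601 = 8471820$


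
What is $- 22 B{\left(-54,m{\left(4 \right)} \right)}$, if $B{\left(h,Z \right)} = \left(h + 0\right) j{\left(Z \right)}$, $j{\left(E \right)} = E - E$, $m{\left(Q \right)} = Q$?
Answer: $0$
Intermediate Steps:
$j{\left(E \right)} = 0$
$B{\left(h,Z \right)} = 0$ ($B{\left(h,Z \right)} = \left(h + 0\right) 0 = h 0 = 0$)
$- 22 B{\left(-54,m{\left(4 \right)} \right)} = \left(-22\right) 0 = 0$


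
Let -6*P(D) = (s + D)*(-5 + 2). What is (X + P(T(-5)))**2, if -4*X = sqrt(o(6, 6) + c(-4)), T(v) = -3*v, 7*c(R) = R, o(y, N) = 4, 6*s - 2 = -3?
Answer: 55663/1008 - 89*sqrt(42)/84 ≈ 48.355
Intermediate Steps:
s = -1/6 (s = 1/3 + (1/6)*(-3) = 1/3 - 1/2 = -1/6 ≈ -0.16667)
c(R) = R/7
P(D) = -1/12 + D/2 (P(D) = -(-1/6 + D)*(-5 + 2)/6 = -(-1/6 + D)*(-3)/6 = -(1/2 - 3*D)/6 = -1/12 + D/2)
X = -sqrt(42)/14 (X = -sqrt(4 + (1/7)*(-4))/4 = -sqrt(4 - 4/7)/4 = -sqrt(42)/14 ≈ -0.46291)
(X + P(T(-5)))**2 = (-sqrt(42)/14 + (-1/12 + (-3*(-5))/2))**2 = (-sqrt(42)/14 + (-1/12 + (1/2)*15))**2 = (-sqrt(42)/14 + (-1/12 + 15/2))**2 = (-sqrt(42)/14 + 89/12)**2 = (89/12 - sqrt(42)/14)**2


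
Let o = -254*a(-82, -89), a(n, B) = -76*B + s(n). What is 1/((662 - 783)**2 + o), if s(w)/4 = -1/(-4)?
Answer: -1/1703669 ≈ -5.8697e-7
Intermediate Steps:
s(w) = 1 (s(w) = 4*(-1/(-4)) = 4*(-1*(-1/4)) = 4*(1/4) = 1)
a(n, B) = 1 - 76*B (a(n, B) = -76*B + 1 = 1 - 76*B)
o = -1718310 (o = -254*(1 - 76*(-89)) = -254*(1 + 6764) = -254*6765 = -1718310)
1/((662 - 783)**2 + o) = 1/((662 - 783)**2 - 1718310) = 1/((-121)**2 - 1718310) = 1/(14641 - 1718310) = 1/(-1703669) = -1/1703669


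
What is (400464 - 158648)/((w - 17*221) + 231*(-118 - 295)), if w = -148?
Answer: -60454/24827 ≈ -2.4350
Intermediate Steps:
(400464 - 158648)/((w - 17*221) + 231*(-118 - 295)) = (400464 - 158648)/((-148 - 17*221) + 231*(-118 - 295)) = 241816/((-148 - 3757) + 231*(-413)) = 241816/(-3905 - 95403) = 241816/(-99308) = 241816*(-1/99308) = -60454/24827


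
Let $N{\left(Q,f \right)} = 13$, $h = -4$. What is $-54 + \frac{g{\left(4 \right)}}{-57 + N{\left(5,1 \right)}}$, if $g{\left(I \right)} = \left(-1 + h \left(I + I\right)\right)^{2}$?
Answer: $- \frac{315}{4} \approx -78.75$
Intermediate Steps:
$g{\left(I \right)} = \left(-1 - 8 I\right)^{2}$ ($g{\left(I \right)} = \left(-1 - 4 \left(I + I\right)\right)^{2} = \left(-1 - 4 \cdot 2 I\right)^{2} = \left(-1 - 8 I\right)^{2}$)
$-54 + \frac{g{\left(4 \right)}}{-57 + N{\left(5,1 \right)}} = -54 + \frac{\left(1 + 8 \cdot 4\right)^{2}}{-57 + 13} = -54 + \frac{\left(1 + 32\right)^{2}}{-44} = -54 - \frac{33^{2}}{44} = -54 - \frac{99}{4} = - \frac{315}{4}$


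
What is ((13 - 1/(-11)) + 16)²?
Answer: 102400/121 ≈ 846.28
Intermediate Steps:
((13 - 1/(-11)) + 16)² = ((13 - 1*(-1/11)) + 16)² = ((13 + 1/11) + 16)² = (144/11 + 16)² = (320/11)² = 102400/121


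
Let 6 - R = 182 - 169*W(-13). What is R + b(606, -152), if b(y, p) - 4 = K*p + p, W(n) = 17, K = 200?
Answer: -27851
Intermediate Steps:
b(y, p) = 4 + 201*p (b(y, p) = 4 + (200*p + p) = 4 + 201*p)
R = 2697 (R = 6 - (182 - 169*17) = 6 - (182 - 2873) = 6 - 1*(-2691) = 6 + 2691 = 2697)
R + b(606, -152) = 2697 + (4 + 201*(-152)) = 2697 + (4 - 30552) = 2697 - 30548 = -27851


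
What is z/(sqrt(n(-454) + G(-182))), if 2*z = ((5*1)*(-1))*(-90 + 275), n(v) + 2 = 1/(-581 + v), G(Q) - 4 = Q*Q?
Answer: -2775*sqrt(3942822035)/68570818 ≈ -2.5411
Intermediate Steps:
G(Q) = 4 + Q**2 (G(Q) = 4 + Q*Q = 4 + Q**2)
n(v) = -2 + 1/(-581 + v)
z = -925/2 (z = (((5*1)*(-1))*(-90 + 275))/2 = ((5*(-1))*185)/2 = (-5*185)/2 = (1/2)*(-925) = -925/2 ≈ -462.50)
z/(sqrt(n(-454) + G(-182))) = -925/(2*sqrt((1163 - 2*(-454))/(-581 - 454) + (4 + (-182)**2))) = -925/(2*sqrt((1163 + 908)/(-1035) + (4 + 33124))) = -925/(2*sqrt(-1/1035*2071 + 33128)) = -925/(2*sqrt(-2071/1035 + 33128)) = -925*3*sqrt(3942822035)/34285409/2 = -2775*sqrt(3942822035)/68570818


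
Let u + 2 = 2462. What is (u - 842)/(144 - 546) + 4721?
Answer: 948112/201 ≈ 4717.0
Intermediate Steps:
u = 2460 (u = -2 + 2462 = 2460)
(u - 842)/(144 - 546) + 4721 = (2460 - 842)/(144 - 546) + 4721 = 1618/(-402) + 4721 = 1618*(-1/402) + 4721 = -809/201 + 4721 = 948112/201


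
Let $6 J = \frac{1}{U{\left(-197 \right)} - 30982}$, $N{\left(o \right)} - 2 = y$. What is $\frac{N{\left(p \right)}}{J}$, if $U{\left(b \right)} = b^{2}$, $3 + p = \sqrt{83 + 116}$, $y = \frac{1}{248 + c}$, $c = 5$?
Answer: $\frac{23809734}{253} \approx 94110.0$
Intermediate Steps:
$y = \frac{1}{253}$ ($y = \frac{1}{248 + 5} = \frac{1}{253} \approx 0.0039526$)
$p = -3 + \sqrt{199}$ ($p = -3 + \sqrt{83 + 116} = -3 + \sqrt{199} \approx 11.107$)
$N{\left(o \right)} = \frac{507}{253}$ ($N{\left(o \right)} = 2 + \frac{1}{253} = \frac{507}{253}$)
$J = \frac{1}{46962}$ ($J = \frac{1}{6 \left(\left(-197\right)^{2} - 30982\right)} = \frac{1}{6 \left(38809 - 30982\right)} = \frac{1}{6 \cdot 7827} = \frac{1}{6} \cdot \frac{1}{7827} = \frac{1}{46962} \approx 2.1294 \cdot 10^{-5}$)
$\frac{N{\left(p \right)}}{J} = \frac{507 \frac{1}{\frac{1}{46962}}}{253} = \frac{507}{253} \cdot 46962 = \frac{23809734}{253}$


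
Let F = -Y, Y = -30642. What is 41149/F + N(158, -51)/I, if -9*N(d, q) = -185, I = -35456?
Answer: 2187523621/1629664128 ≈ 1.3423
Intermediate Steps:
N(d, q) = 185/9 (N(d, q) = -1/9*(-185) = 185/9)
F = 30642 (F = -1*(-30642) = 30642)
41149/F + N(158, -51)/I = 41149/30642 + (185/9)/(-35456) = 41149*(1/30642) + (185/9)*(-1/35456) = 41149/30642 - 185/319104 = 2187523621/1629664128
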